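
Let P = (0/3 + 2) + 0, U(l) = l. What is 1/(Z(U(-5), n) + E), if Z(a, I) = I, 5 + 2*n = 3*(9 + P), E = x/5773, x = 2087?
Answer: 5773/82909 ≈ 0.069631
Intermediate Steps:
E = 2087/5773 ≈ 0.36151
P = 2 (P = (0*(1/3) + 2) + 0 = (0 + 2) + 0 = 2 + 0 = 2)
n = 14 (n = -5/2 + (3*(9 + 2))/2 = -5/2 + (3*11)/2 = -5/2 + (1/2)*33 = -5/2 + 33/2 = 14)
1/(Z(U(-5), n) + E) = 1/(14 + 2087/5773) = 1/(82909/5773) = 5773/82909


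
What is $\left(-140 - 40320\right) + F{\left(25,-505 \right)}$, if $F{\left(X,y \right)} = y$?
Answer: $-40965$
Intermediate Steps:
$\left(-140 - 40320\right) + F{\left(25,-505 \right)} = \left(-140 - 40320\right) - 505 = -40460 - 505 = -40965$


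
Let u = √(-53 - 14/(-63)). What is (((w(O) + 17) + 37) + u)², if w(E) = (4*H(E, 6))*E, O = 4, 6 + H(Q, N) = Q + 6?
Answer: 124841/9 + 1180*I*√19/3 ≈ 13871.0 + 1714.5*I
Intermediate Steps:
H(Q, N) = Q (H(Q, N) = -6 + (Q + 6) = -6 + (6 + Q) = Q)
w(E) = 4*E² (w(E) = (4*E)*E = 4*E²)
u = 5*I*√19/3 (u = √(-53 - 14*(-1/63)) = √(-53 + 2/9) = √(-475/9) = 5*I*√19/3 ≈ 7.2648*I)
(((w(O) + 17) + 37) + u)² = (((4*4² + 17) + 37) + 5*I*√19/3)² = (((4*16 + 17) + 37) + 5*I*√19/3)² = (((64 + 17) + 37) + 5*I*√19/3)² = ((81 + 37) + 5*I*√19/3)² = (118 + 5*I*√19/3)²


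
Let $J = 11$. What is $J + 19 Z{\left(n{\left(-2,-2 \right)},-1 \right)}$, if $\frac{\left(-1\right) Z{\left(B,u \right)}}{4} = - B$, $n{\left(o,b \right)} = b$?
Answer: $-141$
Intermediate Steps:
$Z{\left(B,u \right)} = 4 B$ ($Z{\left(B,u \right)} = - 4 \left(- B\right) = 4 B$)
$J + 19 Z{\left(n{\left(-2,-2 \right)},-1 \right)} = 11 + 19 \cdot 4 \left(-2\right) = 11 + 19 \left(-8\right) = 11 - 152 = -141$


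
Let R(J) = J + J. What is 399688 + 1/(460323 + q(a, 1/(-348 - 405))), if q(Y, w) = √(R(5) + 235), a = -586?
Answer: 84692793687666115/211897264084 - 7*√5/211897264084 ≈ 3.9969e+5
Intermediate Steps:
R(J) = 2*J
q(Y, w) = 7*√5 (q(Y, w) = √(2*5 + 235) = √(10 + 235) = √245 = 7*√5)
399688 + 1/(460323 + q(a, 1/(-348 - 405))) = 399688 + 1/(460323 + 7*√5)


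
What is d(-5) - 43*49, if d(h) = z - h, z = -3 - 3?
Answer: -2108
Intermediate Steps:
z = -6
d(h) = -6 - h
d(-5) - 43*49 = (-6 - 1*(-5)) - 43*49 = (-6 + 5) - 2107 = -1 - 2107 = -2108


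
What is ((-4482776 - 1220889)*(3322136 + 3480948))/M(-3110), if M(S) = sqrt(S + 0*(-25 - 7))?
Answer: 3880251210286*I*sqrt(3110)/311 ≈ 6.9579e+11*I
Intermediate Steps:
M(S) = sqrt(S) (M(S) = sqrt(S + 0*(-32)) = sqrt(S + 0) = sqrt(S))
((-4482776 - 1220889)*(3322136 + 3480948))/M(-3110) = ((-4482776 - 1220889)*(3322136 + 3480948))/(sqrt(-3110)) = (-5703665*6803084)/((I*sqrt(3110))) = -(-3880251210286)*I*sqrt(3110)/311 = 3880251210286*I*sqrt(3110)/311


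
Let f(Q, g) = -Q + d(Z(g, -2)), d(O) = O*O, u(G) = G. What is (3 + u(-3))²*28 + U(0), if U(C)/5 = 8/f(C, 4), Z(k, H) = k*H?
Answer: 5/8 ≈ 0.62500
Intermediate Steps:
Z(k, H) = H*k
d(O) = O²
f(Q, g) = -Q + 4*g² (f(Q, g) = -Q + (-2*g)² = -Q + 4*g²)
U(C) = 40/(64 - C) (U(C) = 5*(8/(-C + 4*4²)) = 5*(8/(-C + 4*16)) = 5*(8/(-C + 64)) = 5*(8/(64 - C)) = 40/(64 - C))
(3 + u(-3))²*28 + U(0) = (3 - 3)²*28 - 40/(-64 + 0) = 0²*28 - 40/(-64) = 0*28 - 40*(-1/64) = 0 + 5/8 = 5/8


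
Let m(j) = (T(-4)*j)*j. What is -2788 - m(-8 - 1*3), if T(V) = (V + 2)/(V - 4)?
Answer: -11273/4 ≈ -2818.3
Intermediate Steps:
T(V) = (2 + V)/(-4 + V)
m(j) = j²/4 (m(j) = (((2 - 4)/(-4 - 4))*j)*j = ((-2/(-8))*j)*j = ((-⅛*(-2))*j)*j = (j/4)*j = j²/4)
-2788 - m(-8 - 1*3) = -2788 - (-8 - 1*3)²/4 = -2788 - (-8 - 3)²/4 = -2788 - (-11)²/4 = -2788 - 121/4 = -11273/4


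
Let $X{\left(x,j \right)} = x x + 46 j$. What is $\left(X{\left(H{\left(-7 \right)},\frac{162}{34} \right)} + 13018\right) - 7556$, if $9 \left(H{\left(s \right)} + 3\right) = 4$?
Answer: $\frac{7831973}{1377} \approx 5687.7$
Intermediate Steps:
$H{\left(s \right)} = - \frac{23}{9}$ ($H{\left(s \right)} = -3 + \frac{1}{9} \cdot 4 = -3 + \frac{4}{9} = - \frac{23}{9}$)
$X{\left(x,j \right)} = x^{2} + 46 j$
$\left(X{\left(H{\left(-7 \right)},\frac{162}{34} \right)} + 13018\right) - 7556 = \left(\left(\left(- \frac{23}{9}\right)^{2} + 46 \cdot \frac{162}{34}\right) + 13018\right) - 7556 = \left(\left(\frac{529}{81} + 46 \cdot 162 \cdot \frac{1}{34}\right) + 13018\right) - 7556 = \left(\left(\frac{529}{81} + 46 \cdot \frac{81}{17}\right) + 13018\right) - 7556 = \left(\left(\frac{529}{81} + \frac{3726}{17}\right) + 13018\right) - 7556 = \left(\frac{310799}{1377} + 13018\right) - 7556 = \frac{18236585}{1377} - 7556 = \frac{7831973}{1377}$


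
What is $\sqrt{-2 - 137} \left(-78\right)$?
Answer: $- 78 i \sqrt{139} \approx - 919.61 i$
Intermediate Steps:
$\sqrt{-2 - 137} \left(-78\right) = \sqrt{-139} \left(-78\right) = i \sqrt{139} \left(-78\right) = - 78 i \sqrt{139}$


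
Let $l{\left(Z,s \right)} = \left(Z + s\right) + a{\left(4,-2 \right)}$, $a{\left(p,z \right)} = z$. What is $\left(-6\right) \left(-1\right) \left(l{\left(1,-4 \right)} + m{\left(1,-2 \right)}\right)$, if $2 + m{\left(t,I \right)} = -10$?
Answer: $-102$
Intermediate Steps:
$m{\left(t,I \right)} = -12$ ($m{\left(t,I \right)} = -2 - 10 = -12$)
$l{\left(Z,s \right)} = -2 + Z + s$ ($l{\left(Z,s \right)} = \left(Z + s\right) - 2 = -2 + Z + s$)
$\left(-6\right) \left(-1\right) \left(l{\left(1,-4 \right)} + m{\left(1,-2 \right)}\right) = \left(-6\right) \left(-1\right) \left(\left(-2 + 1 - 4\right) - 12\right) = 6 \left(-5 - 12\right) = 6 \left(-17\right) = -102$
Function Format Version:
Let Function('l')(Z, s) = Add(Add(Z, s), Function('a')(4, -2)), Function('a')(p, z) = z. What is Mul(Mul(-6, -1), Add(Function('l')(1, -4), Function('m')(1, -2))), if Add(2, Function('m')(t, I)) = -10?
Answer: -102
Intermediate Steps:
Function('m')(t, I) = -12 (Function('m')(t, I) = Add(-2, -10) = -12)
Function('l')(Z, s) = Add(-2, Z, s) (Function('l')(Z, s) = Add(Add(Z, s), -2) = Add(-2, Z, s))
Mul(Mul(-6, -1), Add(Function('l')(1, -4), Function('m')(1, -2))) = Mul(Mul(-6, -1), Add(Add(-2, 1, -4), -12)) = Mul(6, Add(-5, -12)) = Mul(6, -17) = -102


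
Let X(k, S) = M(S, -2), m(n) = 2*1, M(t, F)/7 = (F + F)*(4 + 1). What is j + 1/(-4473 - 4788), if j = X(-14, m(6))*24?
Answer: -31116961/9261 ≈ -3360.0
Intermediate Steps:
M(t, F) = 70*F (M(t, F) = 7*((F + F)*(4 + 1)) = 7*((2*F)*5) = 7*(10*F) = 70*F)
m(n) = 2
X(k, S) = -140 (X(k, S) = 70*(-2) = -140)
j = -3360 (j = -140*24 = -3360)
j + 1/(-4473 - 4788) = -3360 + 1/(-4473 - 4788) = -3360 + 1/(-9261) = -3360 - 1/9261 = -31116961/9261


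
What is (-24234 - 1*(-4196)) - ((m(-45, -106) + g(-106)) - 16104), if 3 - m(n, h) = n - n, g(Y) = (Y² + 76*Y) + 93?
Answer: -7210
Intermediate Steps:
g(Y) = 93 + Y² + 76*Y
m(n, h) = 3 (m(n, h) = 3 - (n - n) = 3 - 1*0 = 3 + 0 = 3)
(-24234 - 1*(-4196)) - ((m(-45, -106) + g(-106)) - 16104) = (-24234 - 1*(-4196)) - ((3 + (93 + (-106)² + 76*(-106))) - 16104) = (-24234 + 4196) - ((3 + (93 + 11236 - 8056)) - 16104) = -20038 - ((3 + 3273) - 16104) = -20038 - (3276 - 16104) = -20038 - 1*(-12828) = -20038 + 12828 = -7210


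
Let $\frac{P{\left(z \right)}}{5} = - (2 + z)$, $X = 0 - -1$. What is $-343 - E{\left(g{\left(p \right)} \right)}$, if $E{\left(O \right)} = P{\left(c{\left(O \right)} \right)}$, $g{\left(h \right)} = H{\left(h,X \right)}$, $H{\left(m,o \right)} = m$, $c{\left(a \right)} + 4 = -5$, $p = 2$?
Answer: $-378$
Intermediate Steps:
$c{\left(a \right)} = -9$ ($c{\left(a \right)} = -4 - 5 = -9$)
$X = 1$ ($X = 0 + 1 = 1$)
$g{\left(h \right)} = h$
$P{\left(z \right)} = -10 - 5 z$ ($P{\left(z \right)} = 5 \left(- (2 + z)\right) = 5 \left(-2 - z\right) = -10 - 5 z$)
$E{\left(O \right)} = 35$ ($E{\left(O \right)} = -10 - -45 = -10 + 45 = 35$)
$-343 - E{\left(g{\left(p \right)} \right)} = -343 - 35 = -378$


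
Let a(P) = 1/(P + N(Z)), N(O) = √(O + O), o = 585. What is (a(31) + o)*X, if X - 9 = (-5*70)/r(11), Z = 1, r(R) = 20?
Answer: -4768891/959 + 17*√2/1918 ≈ -4972.8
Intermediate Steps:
N(O) = √2*√O (N(O) = √(2*O) = √2*√O)
X = -17/2 (X = 9 - 5*70/20 = 9 - 350*1/20 = 9 - 35/2 = -17/2 ≈ -8.5000)
a(P) = 1/(P + √2) (a(P) = 1/(P + √2*√1) = 1/(P + √2*1) = 1/(P + √2))
(a(31) + o)*X = (1/(31 + √2) + 585)*(-17/2) = (585 + 1/(31 + √2))*(-17/2) = -9945/2 - 17/(2*(31 + √2))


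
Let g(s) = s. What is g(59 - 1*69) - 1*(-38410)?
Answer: 38400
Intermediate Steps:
g(59 - 1*69) - 1*(-38410) = (59 - 1*69) - 1*(-38410) = (59 - 69) + 38410 = -10 + 38410 = 38400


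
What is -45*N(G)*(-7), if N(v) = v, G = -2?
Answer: -630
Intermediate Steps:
-45*N(G)*(-7) = -45*(-2)*(-7) = 90*(-7) = -630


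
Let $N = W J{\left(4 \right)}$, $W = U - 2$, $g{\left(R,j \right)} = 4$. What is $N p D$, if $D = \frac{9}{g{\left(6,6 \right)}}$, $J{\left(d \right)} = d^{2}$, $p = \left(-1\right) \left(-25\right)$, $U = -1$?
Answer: $-2700$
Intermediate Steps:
$p = 25$
$W = -3$ ($W = -1 - 2 = -3$)
$D = \frac{9}{4} \approx 2.25$
$N = -48$ ($N = - 3 \cdot 4^{2} = \left(-3\right) 16 = -48$)
$N p D = \left(-48\right) 25 \cdot \frac{9}{4} = \left(-1200\right) \frac{9}{4} = -2700$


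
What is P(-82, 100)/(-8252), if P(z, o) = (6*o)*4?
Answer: -600/2063 ≈ -0.29084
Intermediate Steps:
P(z, o) = 24*o
P(-82, 100)/(-8252) = (24*100)/(-8252) = 2400*(-1/8252) = -600/2063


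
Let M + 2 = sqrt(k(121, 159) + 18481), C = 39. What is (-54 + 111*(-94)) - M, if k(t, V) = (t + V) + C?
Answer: -10486 - 20*sqrt(47) ≈ -10623.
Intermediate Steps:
k(t, V) = 39 + V + t (k(t, V) = (t + V) + 39 = (V + t) + 39 = 39 + V + t)
M = -2 + 20*sqrt(47) (M = -2 + sqrt((39 + 159 + 121) + 18481) = -2 + sqrt(319 + 18481) = -2 + sqrt(18800) = -2 + 20*sqrt(47) ≈ 135.11)
(-54 + 111*(-94)) - M = (-54 + 111*(-94)) - (-2 + 20*sqrt(47)) = (-54 - 10434) + (2 - 20*sqrt(47)) = -10488 + (2 - 20*sqrt(47)) = -10486 - 20*sqrt(47)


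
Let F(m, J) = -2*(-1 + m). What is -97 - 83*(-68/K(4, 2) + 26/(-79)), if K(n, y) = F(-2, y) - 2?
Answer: 105964/79 ≈ 1341.3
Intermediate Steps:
F(m, J) = 2 - 2*m
K(n, y) = 4 (K(n, y) = (2 - 2*(-2)) - 2 = (2 + 4) - 2 = 6 - 2 = 4)
-97 - 83*(-68/K(4, 2) + 26/(-79)) = -97 - 83*(-68/4 + 26/(-79)) = -97 - 83*(-68*¼ + 26*(-1/79)) = -97 - 83*(-17 - 26/79) = -97 - 83*(-1369/79) = -97 + 113627/79 = 105964/79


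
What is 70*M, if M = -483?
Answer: -33810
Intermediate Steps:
70*M = 70*(-483) = -33810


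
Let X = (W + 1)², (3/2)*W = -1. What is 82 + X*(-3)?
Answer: 245/3 ≈ 81.667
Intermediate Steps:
W = -⅔ (W = (⅔)*(-1) = -⅔ ≈ -0.66667)
X = ⅑ (X = (-⅔ + 1)² = (⅓)² = ⅑ ≈ 0.11111)
82 + X*(-3) = 82 + (⅑)*(-3) = 82 - ⅓ = 245/3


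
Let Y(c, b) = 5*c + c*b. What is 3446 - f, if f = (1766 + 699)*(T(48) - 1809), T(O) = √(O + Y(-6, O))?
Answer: 4462631 - 7395*I*√30 ≈ 4.4626e+6 - 40504.0*I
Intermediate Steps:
Y(c, b) = 5*c + b*c
T(O) = √(-30 - 5*O) (T(O) = √(O - 6*(5 + O)) = √(O + (-30 - 6*O)) = √(-30 - 5*O))
f = -4459185 + 7395*I*√30 (f = (1766 + 699)*(√(-30 - 5*48) - 1809) = 2465*(√(-30 - 240) - 1809) = 2465*(√(-270) - 1809) = 2465*(3*I*√30 - 1809) = 2465*(-1809 + 3*I*√30) = -4459185 + 7395*I*√30 ≈ -4.4592e+6 + 40504.0*I)
3446 - f = 3446 - (-4459185 + 7395*I*√30) = 3446 + (4459185 - 7395*I*√30) = 4462631 - 7395*I*√30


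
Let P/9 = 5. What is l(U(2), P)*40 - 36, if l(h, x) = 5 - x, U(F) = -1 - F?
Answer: -1636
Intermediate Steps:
P = 45 (P = 9*5 = 45)
l(U(2), P)*40 - 36 = (5 - 1*45)*40 - 36 = (5 - 45)*40 - 36 = -40*40 - 36 = -1600 - 36 = -1636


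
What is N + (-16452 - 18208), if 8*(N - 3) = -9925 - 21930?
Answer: -309111/8 ≈ -38639.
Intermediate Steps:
N = -31831/8 (N = 3 + (-9925 - 21930)/8 = 3 + (⅛)*(-31855) = 3 - 31855/8 = -31831/8 ≈ -3978.9)
N + (-16452 - 18208) = -31831/8 + (-16452 - 18208) = -31831/8 - 34660 = -309111/8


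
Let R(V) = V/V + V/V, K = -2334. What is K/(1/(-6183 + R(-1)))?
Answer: 14426454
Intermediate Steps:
R(V) = 2 (R(V) = 1 + 1 = 2)
K/(1/(-6183 + R(-1))) = -2334/(1/(-6183 + 2)) = -2334/(1/(-6181)) = -2334/(-1/6181) = -2334*(-6181) = 14426454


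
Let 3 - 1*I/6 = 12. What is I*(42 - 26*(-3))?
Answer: -6480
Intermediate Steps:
I = -54 (I = 18 - 6*12 = 18 - 72 = -54)
I*(42 - 26*(-3)) = -54*(42 - 26*(-3)) = -54*(42 + 78) = -54*120 = -6480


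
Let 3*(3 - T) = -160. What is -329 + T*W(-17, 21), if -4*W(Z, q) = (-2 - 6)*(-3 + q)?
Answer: 1699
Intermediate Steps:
T = 169/3 (T = 3 - ⅓*(-160) = 3 + 160/3 = 169/3 ≈ 56.333)
W(Z, q) = -6 + 2*q (W(Z, q) = -(-2 - 6)*(-3 + q)/4 = -(-2)*(-3 + q) = -(24 - 8*q)/4 = -6 + 2*q)
-329 + T*W(-17, 21) = -329 + 169*(-6 + 2*21)/3 = -329 + 169*(-6 + 42)/3 = -329 + (169/3)*36 = -329 + 2028 = 1699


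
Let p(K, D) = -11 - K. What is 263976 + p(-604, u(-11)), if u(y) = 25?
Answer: 264569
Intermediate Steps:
263976 + p(-604, u(-11)) = 263976 + (-11 - 1*(-604)) = 263976 + (-11 + 604) = 263976 + 593 = 264569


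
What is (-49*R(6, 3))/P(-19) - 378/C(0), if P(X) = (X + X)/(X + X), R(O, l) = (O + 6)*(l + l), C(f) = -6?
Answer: -3465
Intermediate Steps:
R(O, l) = 2*l*(6 + O) (R(O, l) = (6 + O)*(2*l) = 2*l*(6 + O))
P(X) = 1 (P(X) = (2*X)/((2*X)) = (2*X)*(1/(2*X)) = 1)
(-49*R(6, 3))/P(-19) - 378/C(0) = -98*3*(6 + 6)/1 - 378/(-6) = -98*3*12*1 - 378*(-⅙) = -49*72*1 + 63 = -3528*1 + 63 = -3528 + 63 = -3465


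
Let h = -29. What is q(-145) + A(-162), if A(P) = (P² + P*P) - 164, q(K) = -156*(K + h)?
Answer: 79468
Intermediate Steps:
q(K) = 4524 - 156*K (q(K) = -156*(K - 29) = -156*(-29 + K) = 4524 - 156*K)
A(P) = -164 + 2*P² (A(P) = (P² + P²) - 164 = 2*P² - 164 = -164 + 2*P²)
q(-145) + A(-162) = (4524 - 156*(-145)) + (-164 + 2*(-162)²) = (4524 + 22620) + (-164 + 2*26244) = 27144 + (-164 + 52488) = 27144 + 52324 = 79468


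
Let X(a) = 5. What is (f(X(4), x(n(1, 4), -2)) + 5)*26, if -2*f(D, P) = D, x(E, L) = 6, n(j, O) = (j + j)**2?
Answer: 65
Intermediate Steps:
n(j, O) = 4*j**2 (n(j, O) = (2*j)**2 = 4*j**2)
f(D, P) = -D/2
(f(X(4), x(n(1, 4), -2)) + 5)*26 = (-1/2*5 + 5)*26 = (-5/2 + 5)*26 = (5/2)*26 = 65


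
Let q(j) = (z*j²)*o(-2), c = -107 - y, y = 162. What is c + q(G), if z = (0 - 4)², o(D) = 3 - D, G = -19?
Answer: 28611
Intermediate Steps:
z = 16 (z = (-4)² = 16)
c = -269 (c = -107 - 1*162 = -107 - 162 = -269)
q(j) = 80*j² (q(j) = (16*j²)*(3 - 1*(-2)) = (16*j²)*(3 + 2) = (16*j²)*5 = 80*j²)
c + q(G) = -269 + 80*(-19)² = -269 + 80*361 = -269 + 28880 = 28611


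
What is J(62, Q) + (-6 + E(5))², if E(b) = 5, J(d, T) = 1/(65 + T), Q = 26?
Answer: 92/91 ≈ 1.0110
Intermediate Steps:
J(62, Q) + (-6 + E(5))² = 1/(65 + 26) + (-6 + 5)² = 1/91 + (-1)² = 1/91 + 1 = 92/91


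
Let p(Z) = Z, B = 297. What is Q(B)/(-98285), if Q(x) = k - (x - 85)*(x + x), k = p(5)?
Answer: 125923/98285 ≈ 1.2812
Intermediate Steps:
k = 5
Q(x) = 5 - 2*x*(-85 + x) (Q(x) = 5 - (x - 85)*(x + x) = 5 - (-85 + x)*2*x = 5 - 2*x*(-85 + x))
Q(B)/(-98285) = (5 - 2*297² + 170*297)/(-98285) = (5 - 2*88209 + 50490)*(-1/98285) = (5 - 176418 + 50490)*(-1/98285) = -125923*(-1/98285) = 125923/98285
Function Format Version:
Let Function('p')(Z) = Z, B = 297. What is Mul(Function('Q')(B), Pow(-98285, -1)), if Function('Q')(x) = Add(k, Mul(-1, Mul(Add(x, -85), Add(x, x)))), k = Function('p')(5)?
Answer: Rational(125923, 98285) ≈ 1.2812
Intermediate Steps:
k = 5
Function('Q')(x) = Add(5, Mul(-2, x, Add(-85, x))) (Function('Q')(x) = Add(5, Mul(-1, Mul(Add(x, -85), Add(x, x)))) = Add(5, Mul(-1, Mul(Add(-85, x), Mul(2, x)))) = Add(5, Mul(-1, Mul(2, x, Add(-85, x)))) = Add(5, Mul(-2, x, Add(-85, x))))
Mul(Function('Q')(B), Pow(-98285, -1)) = Mul(Add(5, Mul(-2, Pow(297, 2)), Mul(170, 297)), Pow(-98285, -1)) = Mul(Add(5, Mul(-2, 88209), 50490), Rational(-1, 98285)) = Mul(Add(5, -176418, 50490), Rational(-1, 98285)) = Mul(-125923, Rational(-1, 98285)) = Rational(125923, 98285)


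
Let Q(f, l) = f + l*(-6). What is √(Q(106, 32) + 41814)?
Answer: 16*√163 ≈ 204.27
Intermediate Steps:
Q(f, l) = f - 6*l
√(Q(106, 32) + 41814) = √((106 - 6*32) + 41814) = √((106 - 192) + 41814) = √(-86 + 41814) = √41728 = 16*√163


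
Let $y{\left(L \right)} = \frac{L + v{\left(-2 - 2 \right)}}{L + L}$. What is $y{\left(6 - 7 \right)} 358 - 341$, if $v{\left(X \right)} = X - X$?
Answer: $-162$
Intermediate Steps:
$v{\left(X \right)} = 0$
$y{\left(L \right)} = \frac{1}{2}$ ($y{\left(L \right)} = \frac{L + 0}{L + L} = \frac{L}{2 L} = L \frac{1}{2 L} = \frac{1}{2}$)
$y{\left(6 - 7 \right)} 358 - 341 = \frac{1}{2} \cdot 358 - 341 = 179 - 341 = -162$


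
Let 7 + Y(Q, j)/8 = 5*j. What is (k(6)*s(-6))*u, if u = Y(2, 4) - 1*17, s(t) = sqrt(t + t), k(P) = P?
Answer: 1044*I*sqrt(3) ≈ 1808.3*I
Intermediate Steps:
Y(Q, j) = -56 + 40*j (Y(Q, j) = -56 + 8*(5*j) = -56 + 40*j)
s(t) = sqrt(2)*sqrt(t) (s(t) = sqrt(2*t) = sqrt(2)*sqrt(t))
u = 87 (u = (-56 + 40*4) - 1*17 = (-56 + 160) - 17 = 104 - 17 = 87)
(k(6)*s(-6))*u = (6*(sqrt(2)*sqrt(-6)))*87 = (6*(sqrt(2)*(I*sqrt(6))))*87 = (6*(2*I*sqrt(3)))*87 = (12*I*sqrt(3))*87 = 1044*I*sqrt(3)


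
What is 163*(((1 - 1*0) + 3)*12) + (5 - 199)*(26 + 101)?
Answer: -16814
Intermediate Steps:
163*(((1 - 1*0) + 3)*12) + (5 - 199)*(26 + 101) = 163*(((1 + 0) + 3)*12) - 194*127 = 163*((1 + 3)*12) - 24638 = 163*(4*12) - 24638 = 163*48 - 24638 = 7824 - 24638 = -16814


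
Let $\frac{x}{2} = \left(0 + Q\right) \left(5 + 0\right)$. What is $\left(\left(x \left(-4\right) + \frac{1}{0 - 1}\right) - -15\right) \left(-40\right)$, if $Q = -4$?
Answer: $-6960$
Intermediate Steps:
$x = -40$ ($x = 2 \left(0 - 4\right) \left(5 + 0\right) = 2 \left(\left(-4\right) 5\right) = 2 \left(-20\right) = -40$)
$\left(\left(x \left(-4\right) + \frac{1}{0 - 1}\right) - -15\right) \left(-40\right) = \left(\left(\left(-40\right) \left(-4\right) + \frac{1}{0 - 1}\right) - -15\right) \left(-40\right) = \left(\left(160 + \frac{1}{-1}\right) + 15\right) \left(-40\right) = \left(\left(160 - 1\right) + 15\right) \left(-40\right) = \left(159 + 15\right) \left(-40\right) = 174 \left(-40\right) = -6960$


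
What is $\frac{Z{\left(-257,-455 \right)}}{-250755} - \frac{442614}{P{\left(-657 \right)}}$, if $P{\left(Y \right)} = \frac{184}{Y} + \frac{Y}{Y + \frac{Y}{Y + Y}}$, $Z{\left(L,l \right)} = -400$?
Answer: $- \frac{9574251746741597}{15589588803} \approx -6.1414 \cdot 10^{5}$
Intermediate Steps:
$P{\left(Y \right)} = \frac{184}{Y} + \frac{Y}{\frac{1}{2} + Y}$ ($P{\left(Y \right)} = \frac{184}{Y} + \frac{Y}{Y + \frac{Y}{2 Y}} = \frac{184}{Y} + \frac{Y}{Y + Y \frac{1}{2 Y}} = \frac{184}{Y} + \frac{Y}{Y + \frac{1}{2}} = \frac{184}{Y} + \frac{Y}{\frac{1}{2} + Y}$)
$\frac{Z{\left(-257,-455 \right)}}{-250755} - \frac{442614}{P{\left(-657 \right)}} = - \frac{400}{-250755} - \frac{442614}{2 \frac{1}{-657} \frac{1}{1 + 2 \left(-657\right)} \left(92 + \left(-657\right)^{2} + 184 \left(-657\right)\right)} = \left(-400\right) \left(- \frac{1}{250755}\right) - \frac{442614}{2 \left(- \frac{1}{657}\right) \frac{1}{1 - 1314} \left(92 + 431649 - 120888\right)} = \frac{80}{50151} - \frac{442614}{2 \left(- \frac{1}{657}\right) \frac{1}{-1313} \cdot 310853} = \frac{80}{50151} - \frac{442614}{2 \left(- \frac{1}{657}\right) \left(- \frac{1}{1313}\right) 310853} = \frac{80}{50151} - \frac{442614}{\frac{621706}{862641}} = \frac{80}{50151} - \frac{190908491787}{310853} = - \frac{9574251746741597}{15589588803}$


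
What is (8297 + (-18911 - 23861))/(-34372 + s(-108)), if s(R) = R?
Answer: 6895/6896 ≈ 0.99986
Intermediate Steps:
(8297 + (-18911 - 23861))/(-34372 + s(-108)) = (8297 + (-18911 - 23861))/(-34372 - 108) = (8297 - 42772)/(-34480) = -34475*(-1/34480) = 6895/6896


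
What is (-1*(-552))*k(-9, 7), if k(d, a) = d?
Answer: -4968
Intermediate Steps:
(-1*(-552))*k(-9, 7) = -1*(-552)*(-9) = 552*(-9) = -4968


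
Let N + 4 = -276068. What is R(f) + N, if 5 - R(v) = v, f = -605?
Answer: -275462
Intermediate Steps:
R(v) = 5 - v
N = -276072 (N = -4 - 276068 = -276072)
R(f) + N = (5 - 1*(-605)) - 276072 = (5 + 605) - 276072 = 610 - 276072 = -275462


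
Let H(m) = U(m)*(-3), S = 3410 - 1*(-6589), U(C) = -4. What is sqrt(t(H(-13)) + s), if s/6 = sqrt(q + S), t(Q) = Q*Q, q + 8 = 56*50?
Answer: sqrt(144 + 6*sqrt(12791)) ≈ 28.681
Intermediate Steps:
S = 9999 (S = 3410 + 6589 = 9999)
q = 2792 (q = -8 + 56*50 = -8 + 2800 = 2792)
H(m) = 12 (H(m) = -4*(-3) = 12)
t(Q) = Q**2
s = 6*sqrt(12791) (s = 6*sqrt(2792 + 9999) = 6*sqrt(12791) ≈ 678.58)
sqrt(t(H(-13)) + s) = sqrt(12**2 + 6*sqrt(12791)) = sqrt(144 + 6*sqrt(12791))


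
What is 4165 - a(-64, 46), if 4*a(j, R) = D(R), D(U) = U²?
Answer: 3636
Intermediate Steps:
a(j, R) = R²/4
4165 - a(-64, 46) = 4165 - 46²/4 = 4165 - 2116/4 = 4165 - 1*529 = 4165 - 529 = 3636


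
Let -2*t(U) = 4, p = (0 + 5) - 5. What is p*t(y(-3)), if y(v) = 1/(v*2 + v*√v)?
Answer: 0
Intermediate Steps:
p = 0 (p = 5 - 5 = 0)
y(v) = 1/(v^(3/2) + 2*v) (y(v) = 1/(2*v + v^(3/2)) = 1/(v^(3/2) + 2*v))
t(U) = -2 (t(U) = -½*4 = -2)
p*t(y(-3)) = 0*(-2) = 0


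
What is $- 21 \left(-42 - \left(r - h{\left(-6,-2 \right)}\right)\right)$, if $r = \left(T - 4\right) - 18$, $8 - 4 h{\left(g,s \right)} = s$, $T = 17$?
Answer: $\frac{1449}{2} \approx 724.5$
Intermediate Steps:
$h{\left(g,s \right)} = 2 - \frac{s}{4}$
$r = -5$ ($r = \left(17 - 4\right) - 18 = 13 - 18 = -5$)
$- 21 \left(-42 - \left(r - h{\left(-6,-2 \right)}\right)\right) = - 21 \left(-42 + \left(\left(2 - - \frac{1}{2}\right) - -5\right)\right) = - 21 \left(-42 + \left(\left(2 + \frac{1}{2}\right) + 5\right)\right) = - 21 \left(-42 + \left(\frac{5}{2} + 5\right)\right) = - 21 \left(-42 + \frac{15}{2}\right) = \left(-21\right) \left(- \frac{69}{2}\right) = \frac{1449}{2}$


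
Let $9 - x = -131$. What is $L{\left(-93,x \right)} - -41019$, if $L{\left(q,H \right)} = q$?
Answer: $40926$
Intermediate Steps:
$x = 140$ ($x = 9 - -131 = 9 + 131 = 140$)
$L{\left(-93,x \right)} - -41019 = -93 - -41019 = -93 + 41019 = 40926$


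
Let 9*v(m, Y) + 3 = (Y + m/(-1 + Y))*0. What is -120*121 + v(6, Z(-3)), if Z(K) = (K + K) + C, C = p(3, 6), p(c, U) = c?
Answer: -43561/3 ≈ -14520.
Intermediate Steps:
C = 3
Z(K) = 3 + 2*K (Z(K) = (K + K) + 3 = 2*K + 3 = 3 + 2*K)
v(m, Y) = -⅓ (v(m, Y) = -⅓ + ((Y + m/(-1 + Y))*0)/9 = -⅓ + (⅑)*0 = -⅓ + 0 = -⅓)
-120*121 + v(6, Z(-3)) = -120*121 - ⅓ = -14520 - ⅓ = -43561/3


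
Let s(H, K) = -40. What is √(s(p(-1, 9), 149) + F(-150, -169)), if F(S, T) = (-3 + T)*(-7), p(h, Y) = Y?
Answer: 2*√291 ≈ 34.117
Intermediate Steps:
F(S, T) = 21 - 7*T
√(s(p(-1, 9), 149) + F(-150, -169)) = √(-40 + (21 - 7*(-169))) = √(-40 + (21 + 1183)) = √(-40 + 1204) = √1164 = 2*√291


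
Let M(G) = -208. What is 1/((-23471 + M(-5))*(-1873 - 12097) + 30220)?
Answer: 1/330825850 ≈ 3.0227e-9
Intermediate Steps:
1/((-23471 + M(-5))*(-1873 - 12097) + 30220) = 1/((-23471 - 208)*(-1873 - 12097) + 30220) = 1/(-23679*(-13970) + 30220) = 1/(330795630 + 30220) = 1/330825850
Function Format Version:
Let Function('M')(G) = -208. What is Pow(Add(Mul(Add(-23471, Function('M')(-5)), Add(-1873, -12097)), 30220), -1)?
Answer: Rational(1, 330825850) ≈ 3.0227e-9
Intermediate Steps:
Pow(Add(Mul(Add(-23471, Function('M')(-5)), Add(-1873, -12097)), 30220), -1) = Pow(Add(Mul(Add(-23471, -208), Add(-1873, -12097)), 30220), -1) = Pow(Add(Mul(-23679, -13970), 30220), -1) = Pow(Add(330795630, 30220), -1) = Pow(330825850, -1) = Rational(1, 330825850)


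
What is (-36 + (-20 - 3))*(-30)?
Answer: 1770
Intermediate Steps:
(-36 + (-20 - 3))*(-30) = (-36 - 23)*(-30) = -59*(-30) = 1770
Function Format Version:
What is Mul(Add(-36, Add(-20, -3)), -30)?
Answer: 1770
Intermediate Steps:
Mul(Add(-36, Add(-20, -3)), -30) = Mul(Add(-36, -23), -30) = Mul(-59, -30) = 1770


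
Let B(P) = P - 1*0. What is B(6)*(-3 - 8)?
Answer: -66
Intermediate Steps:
B(P) = P (B(P) = P + 0 = P)
B(6)*(-3 - 8) = 6*(-3 - 8) = 6*(-11) = -66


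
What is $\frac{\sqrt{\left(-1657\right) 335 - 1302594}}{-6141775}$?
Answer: $- \frac{i \sqrt{1857689}}{6141775} \approx - 0.00022192 i$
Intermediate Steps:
$\frac{\sqrt{\left(-1657\right) 335 - 1302594}}{-6141775} = \sqrt{-555095 - 1302594} \left(- \frac{1}{6141775}\right) = \sqrt{-1857689} \left(- \frac{1}{6141775}\right) = i \sqrt{1857689} \left(- \frac{1}{6141775}\right) = - \frac{i \sqrt{1857689}}{6141775}$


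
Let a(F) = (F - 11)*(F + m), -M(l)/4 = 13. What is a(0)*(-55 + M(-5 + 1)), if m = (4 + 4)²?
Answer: 75328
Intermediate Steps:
M(l) = -52 (M(l) = -4*13 = -52)
m = 64 (m = 8² = 64)
a(F) = (-11 + F)*(64 + F) (a(F) = (F - 11)*(F + 64) = (-11 + F)*(64 + F))
a(0)*(-55 + M(-5 + 1)) = (-704 + 0² + 53*0)*(-55 - 52) = (-704 + 0 + 0)*(-107) = -704*(-107) = 75328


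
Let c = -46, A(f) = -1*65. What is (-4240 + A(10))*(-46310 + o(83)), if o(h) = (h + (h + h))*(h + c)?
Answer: 159702585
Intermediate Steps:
A(f) = -65
o(h) = 3*h*(-46 + h) (o(h) = (h + (h + h))*(h - 46) = (h + 2*h)*(-46 + h) = (3*h)*(-46 + h) = 3*h*(-46 + h))
(-4240 + A(10))*(-46310 + o(83)) = (-4240 - 65)*(-46310 + 3*83*(-46 + 83)) = -4305*(-46310 + 3*83*37) = -4305*(-46310 + 9213) = -4305*(-37097) = 159702585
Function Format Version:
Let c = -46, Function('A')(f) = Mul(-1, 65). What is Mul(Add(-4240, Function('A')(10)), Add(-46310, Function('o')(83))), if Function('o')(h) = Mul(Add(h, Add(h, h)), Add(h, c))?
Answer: 159702585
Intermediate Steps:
Function('A')(f) = -65
Function('o')(h) = Mul(3, h, Add(-46, h)) (Function('o')(h) = Mul(Add(h, Add(h, h)), Add(h, -46)) = Mul(Add(h, Mul(2, h)), Add(-46, h)) = Mul(Mul(3, h), Add(-46, h)) = Mul(3, h, Add(-46, h)))
Mul(Add(-4240, Function('A')(10)), Add(-46310, Function('o')(83))) = Mul(Add(-4240, -65), Add(-46310, Mul(3, 83, Add(-46, 83)))) = Mul(-4305, Add(-46310, Mul(3, 83, 37))) = Mul(-4305, Add(-46310, 9213)) = Mul(-4305, -37097) = 159702585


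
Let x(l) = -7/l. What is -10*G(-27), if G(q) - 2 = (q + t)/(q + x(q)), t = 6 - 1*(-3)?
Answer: -9650/361 ≈ -26.731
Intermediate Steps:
t = 9 (t = 6 + 3 = 9)
G(q) = 2 + (9 + q)/(q - 7/q) (G(q) = 2 + (q + 9)/(q - 7/q) = 2 + (9 + q)/(q - 7/q))
-10*G(-27) = -10*(-14 + 3*(-27)*(3 - 27))/(-7 + (-27)²) = -10*(-14 + 3*(-27)*(-24))/(-7 + 729) = -10*(-14 + 1944)/722 = -5*1930/361 = -10*965/361 = -9650/361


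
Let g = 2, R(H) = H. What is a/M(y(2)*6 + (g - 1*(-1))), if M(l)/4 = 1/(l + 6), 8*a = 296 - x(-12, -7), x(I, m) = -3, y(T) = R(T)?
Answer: 6279/32 ≈ 196.22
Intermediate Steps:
y(T) = T
a = 299/8 (a = (296 - 1*(-3))/8 = (296 + 3)/8 = (⅛)*299 = 299/8 ≈ 37.375)
M(l) = 4/(6 + l) (M(l) = 4/(l + 6) = 4/(6 + l))
a/M(y(2)*6 + (g - 1*(-1))) = 299/(8*((4/(6 + (2*6 + (2 - 1*(-1))))))) = 299/(8*((4/(6 + (12 + (2 + 1)))))) = 299/(8*((4/(6 + (12 + 3))))) = 299/(8*((4/(6 + 15)))) = 299/(8*((4/21))) = 299/(8*((4*(1/21)))) = 299/(8*(4/21)) = (299/8)*(21/4) = 6279/32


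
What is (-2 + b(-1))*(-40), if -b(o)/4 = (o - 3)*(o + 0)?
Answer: 720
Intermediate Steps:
b(o) = -4*o*(-3 + o) (b(o) = -4*(o - 3)*(o + 0) = -4*(-3 + o)*o = -4*o*(-3 + o))
(-2 + b(-1))*(-40) = (-2 + 4*(-1)*(3 - 1*(-1)))*(-40) = (-2 + 4*(-1)*(3 + 1))*(-40) = (-2 + 4*(-1)*4)*(-40) = (-2 - 16)*(-40) = -18*(-40) = 720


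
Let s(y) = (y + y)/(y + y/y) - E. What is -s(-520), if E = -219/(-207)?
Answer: -11291/11937 ≈ -0.94588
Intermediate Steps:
E = 73/69 (E = -219*(-1/207) = 73/69 ≈ 1.0580)
s(y) = -73/69 + 2*y/(1 + y) (s(y) = (y + y)/(y + y/y) - 1*73/69 = (2*y)/(y + 1) - 73/69 = (2*y)/(1 + y) - 73/69 = 2*y/(1 + y) - 73/69 = -73/69 + 2*y/(1 + y))
-s(-520) = -(-73 + 65*(-520))/(69*(1 - 520)) = -(-73 - 33800)/(69*(-519)) = -(-1)*(-33873)/(69*519) = -1*11291/11937 = -11291/11937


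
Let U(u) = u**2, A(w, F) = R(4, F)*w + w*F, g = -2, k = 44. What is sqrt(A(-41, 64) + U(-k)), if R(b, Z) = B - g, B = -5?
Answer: I*sqrt(565) ≈ 23.77*I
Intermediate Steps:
R(b, Z) = -3 (R(b, Z) = -5 - 1*(-2) = -5 + 2 = -3)
A(w, F) = -3*w + F*w (A(w, F) = -3*w + w*F = -3*w + F*w)
sqrt(A(-41, 64) + U(-k)) = sqrt(-41*(-3 + 64) + (-1*44)**2) = sqrt(-41*61 + (-44)**2) = sqrt(-2501 + 1936) = sqrt(-565) = I*sqrt(565)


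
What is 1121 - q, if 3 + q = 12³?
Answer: -604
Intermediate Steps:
q = 1725 (q = -3 + 12³ = -3 + 1728 = 1725)
1121 - q = 1121 - 1*1725 = 1121 - 1725 = -604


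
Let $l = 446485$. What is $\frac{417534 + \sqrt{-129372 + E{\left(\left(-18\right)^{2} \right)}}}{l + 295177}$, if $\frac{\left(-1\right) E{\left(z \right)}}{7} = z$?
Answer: $\frac{208767}{370831} + \frac{i \sqrt{32910}}{370831} \approx 0.56297 + 0.0004892 i$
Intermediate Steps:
$E{\left(z \right)} = - 7 z$
$\frac{417534 + \sqrt{-129372 + E{\left(\left(-18\right)^{2} \right)}}}{l + 295177} = \frac{417534 + \sqrt{-129372 - 7 \left(-18\right)^{2}}}{446485 + 295177} = \frac{417534 + \sqrt{-129372 - 2268}}{741662} = \left(417534 + \sqrt{-129372 - 2268}\right) \frac{1}{741662} = \left(417534 + \sqrt{-131640}\right) \frac{1}{741662} = \left(417534 + 2 i \sqrt{32910}\right) \frac{1}{741662} = \frac{208767}{370831} + \frac{i \sqrt{32910}}{370831}$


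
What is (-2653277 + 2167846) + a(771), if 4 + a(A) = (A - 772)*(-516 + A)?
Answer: -485690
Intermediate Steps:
a(A) = -4 + (-772 + A)*(-516 + A) (a(A) = -4 + (A - 772)*(-516 + A) = -4 + (-772 + A)*(-516 + A))
(-2653277 + 2167846) + a(771) = (-2653277 + 2167846) + (398348 + 771² - 1288*771) = -485431 + (398348 + 594441 - 993048) = -485431 - 259 = -485690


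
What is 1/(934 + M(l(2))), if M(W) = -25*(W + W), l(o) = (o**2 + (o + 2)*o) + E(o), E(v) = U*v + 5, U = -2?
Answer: 1/284 ≈ 0.0035211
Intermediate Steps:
E(v) = 5 - 2*v (E(v) = -2*v + 5 = 5 - 2*v)
l(o) = 5 + o**2 - 2*o + o*(2 + o) (l(o) = (o**2 + (o + 2)*o) + (5 - 2*o) = (o**2 + (2 + o)*o) + (5 - 2*o) = (o**2 + o*(2 + o)) + (5 - 2*o) = 5 + o**2 - 2*o + o*(2 + o))
M(W) = -50*W
1/(934 + M(l(2))) = 1/(934 - 50*(5 + 2*2**2)) = 1/(934 - 50*(5 + 2*4)) = 1/(934 - 50*(5 + 8)) = 1/(934 - 50*13) = 1/(934 - 650) = 1/284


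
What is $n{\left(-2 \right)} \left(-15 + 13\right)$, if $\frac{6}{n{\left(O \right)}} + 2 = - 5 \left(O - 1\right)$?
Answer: $- \frac{12}{13} \approx -0.92308$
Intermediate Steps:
$n{\left(O \right)} = \frac{6}{3 - 5 O}$ ($n{\left(O \right)} = \frac{6}{-2 - 5 \left(O - 1\right)} = \frac{6}{-2 - 5 \left(-1 + O\right)} = \frac{6}{-2 - \left(-5 + 5 O\right)} = \frac{6}{3 - 5 O}$)
$n{\left(-2 \right)} \left(-15 + 13\right) = - \frac{6}{-3 + 5 \left(-2\right)} \left(-15 + 13\right) = - \frac{6}{-3 - 10} \left(-2\right) = - \frac{6}{-13} \left(-2\right) = \left(-6\right) \left(- \frac{1}{13}\right) \left(-2\right) = \frac{6}{13} \left(-2\right) = - \frac{12}{13}$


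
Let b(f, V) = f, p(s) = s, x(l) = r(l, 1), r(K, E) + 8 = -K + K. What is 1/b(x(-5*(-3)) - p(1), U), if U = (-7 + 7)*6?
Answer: -⅑ ≈ -0.11111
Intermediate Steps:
r(K, E) = -8 (r(K, E) = -8 + (-K + K) = -8 + 0 = -8)
x(l) = -8
U = 0 (U = 0*6 = 0)
1/b(x(-5*(-3)) - p(1), U) = 1/(-8 - 1*1) = 1/(-8 - 1) = 1/(-9) = -⅑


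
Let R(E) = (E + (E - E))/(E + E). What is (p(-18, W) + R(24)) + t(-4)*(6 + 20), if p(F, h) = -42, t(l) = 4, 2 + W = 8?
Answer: 125/2 ≈ 62.500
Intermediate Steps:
W = 6 (W = -2 + 8 = 6)
R(E) = ½ (R(E) = (E + 0)/((2*E)) = E*(1/(2*E)) = ½)
(p(-18, W) + R(24)) + t(-4)*(6 + 20) = (-42 + ½) + 4*(6 + 20) = -83/2 + 4*26 = -83/2 + 104 = 125/2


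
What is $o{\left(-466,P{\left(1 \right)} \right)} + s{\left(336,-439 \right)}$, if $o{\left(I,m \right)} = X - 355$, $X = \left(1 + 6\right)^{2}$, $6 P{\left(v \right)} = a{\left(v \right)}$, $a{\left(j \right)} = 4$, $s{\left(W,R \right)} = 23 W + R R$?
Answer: $200143$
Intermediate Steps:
$s{\left(W,R \right)} = R^{2} + 23 W$ ($s{\left(W,R \right)} = 23 W + R^{2} = R^{2} + 23 W$)
$P{\left(v \right)} = \frac{2}{3}$ ($P{\left(v \right)} = \frac{1}{6} \cdot 4 = \frac{2}{3}$)
$X = 49$ ($X = 7^{2} = 49$)
$o{\left(I,m \right)} = -306$ ($o{\left(I,m \right)} = 49 - 355 = -306$)
$o{\left(-466,P{\left(1 \right)} \right)} + s{\left(336,-439 \right)} = -306 + \left(\left(-439\right)^{2} + 23 \cdot 336\right) = -306 + \left(192721 + 7728\right) = -306 + 200449 = 200143$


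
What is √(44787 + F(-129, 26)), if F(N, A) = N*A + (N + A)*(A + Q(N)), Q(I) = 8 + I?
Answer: √51218 ≈ 226.31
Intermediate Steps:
F(N, A) = A*N + (A + N)*(8 + A + N) (F(N, A) = N*A + (N + A)*(A + (8 + N)) = A*N + (A + N)*(8 + A + N))
√(44787 + F(-129, 26)) = √(44787 + (26² + 26*(8 - 129) - 129*(8 - 129) + 2*26*(-129))) = √(44787 + (676 + 26*(-121) - 129*(-121) - 6708)) = √(44787 + (676 - 3146 + 15609 - 6708)) = √(44787 + 6431) = √51218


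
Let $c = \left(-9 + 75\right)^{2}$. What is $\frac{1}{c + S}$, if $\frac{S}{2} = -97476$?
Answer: $- \frac{1}{190596} \approx -5.2467 \cdot 10^{-6}$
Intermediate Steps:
$S = -194952$ ($S = 2 \left(-97476\right) = -194952$)
$c = 4356$ ($c = 66^{2} = 4356$)
$\frac{1}{c + S} = \frac{1}{4356 - 194952} = \frac{1}{-190596} = - \frac{1}{190596}$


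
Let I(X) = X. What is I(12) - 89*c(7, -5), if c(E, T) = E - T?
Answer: -1056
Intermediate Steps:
I(12) - 89*c(7, -5) = 12 - 89*(7 - 1*(-5)) = 12 - 89*(7 + 5) = 12 - 89*12 = 12 - 1068 = -1056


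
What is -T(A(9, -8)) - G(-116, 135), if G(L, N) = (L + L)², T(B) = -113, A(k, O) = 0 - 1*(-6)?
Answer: -53711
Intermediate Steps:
A(k, O) = 6 (A(k, O) = 0 + 6 = 6)
G(L, N) = 4*L² (G(L, N) = (2*L)² = 4*L²)
-T(A(9, -8)) - G(-116, 135) = -1*(-113) - 4*(-116)² = 113 - 4*13456 = 113 - 1*53824 = 113 - 53824 = -53711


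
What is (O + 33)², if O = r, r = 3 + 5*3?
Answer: 2601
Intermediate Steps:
r = 18 (r = 3 + 15 = 18)
O = 18
(O + 33)² = (18 + 33)² = 51² = 2601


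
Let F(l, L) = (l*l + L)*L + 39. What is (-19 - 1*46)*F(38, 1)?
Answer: -96460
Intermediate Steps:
F(l, L) = 39 + L*(L + l²) (F(l, L) = (l² + L)*L + 39 = (L + l²)*L + 39 = L*(L + l²) + 39 = 39 + L*(L + l²))
(-19 - 1*46)*F(38, 1) = (-19 - 1*46)*(39 + 1² + 1*38²) = (-19 - 46)*(39 + 1 + 1*1444) = -65*(39 + 1 + 1444) = -65*1484 = -96460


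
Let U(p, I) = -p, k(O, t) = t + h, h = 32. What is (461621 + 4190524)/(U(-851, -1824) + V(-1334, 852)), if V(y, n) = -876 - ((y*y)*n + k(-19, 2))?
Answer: -4652145/1516181771 ≈ -0.0030683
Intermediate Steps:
k(O, t) = 32 + t (k(O, t) = t + 32 = 32 + t)
V(y, n) = -910 - n*y² (V(y, n) = -876 - ((y*y)*n + (32 + 2)) = -876 - (y²*n + 34) = -876 - (n*y² + 34) = -876 - (34 + n*y²) = -876 + (-34 - n*y²) = -910 - n*y²)
(461621 + 4190524)/(U(-851, -1824) + V(-1334, 852)) = (461621 + 4190524)/(-1*(-851) + (-910 - 1*852*(-1334)²)) = 4652145/(851 + (-910 - 1*852*1779556)) = 4652145/(851 + (-910 - 1516181712)) = 4652145/(851 - 1516182622) = 4652145/(-1516181771) = 4652145*(-1/1516181771) = -4652145/1516181771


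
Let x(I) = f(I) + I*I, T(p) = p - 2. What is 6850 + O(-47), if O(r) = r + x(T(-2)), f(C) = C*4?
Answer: 6803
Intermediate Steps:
f(C) = 4*C
T(p) = -2 + p
x(I) = I² + 4*I (x(I) = 4*I + I*I = 4*I + I² = I² + 4*I)
O(r) = r (O(r) = r + (-2 - 2)*(4 + (-2 - 2)) = r - 4*(4 - 4) = r - 4*0 = r + 0 = r)
6850 + O(-47) = 6850 - 47 = 6803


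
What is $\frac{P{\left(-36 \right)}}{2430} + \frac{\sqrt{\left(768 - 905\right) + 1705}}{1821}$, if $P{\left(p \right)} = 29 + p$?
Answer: $- \frac{7}{2430} + \frac{28 \sqrt{2}}{1821} \approx 0.018865$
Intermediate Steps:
$\frac{P{\left(-36 \right)}}{2430} + \frac{\sqrt{\left(768 - 905\right) + 1705}}{1821} = \frac{29 - 36}{2430} + \frac{\sqrt{\left(768 - 905\right) + 1705}}{1821} = \left(-7\right) \frac{1}{2430} + \sqrt{-137 + 1705} \cdot \frac{1}{1821} = - \frac{7}{2430} + \sqrt{1568} \cdot \frac{1}{1821} = - \frac{7}{2430} + 28 \sqrt{2} \cdot \frac{1}{1821} = - \frac{7}{2430} + \frac{28 \sqrt{2}}{1821}$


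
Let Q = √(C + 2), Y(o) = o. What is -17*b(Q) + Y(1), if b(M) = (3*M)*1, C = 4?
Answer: 1 - 51*√6 ≈ -123.92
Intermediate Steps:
Q = √6 (Q = √(4 + 2) = √6 ≈ 2.4495)
b(M) = 3*M
-17*b(Q) + Y(1) = -51*√6 + 1 = 1 - 51*√6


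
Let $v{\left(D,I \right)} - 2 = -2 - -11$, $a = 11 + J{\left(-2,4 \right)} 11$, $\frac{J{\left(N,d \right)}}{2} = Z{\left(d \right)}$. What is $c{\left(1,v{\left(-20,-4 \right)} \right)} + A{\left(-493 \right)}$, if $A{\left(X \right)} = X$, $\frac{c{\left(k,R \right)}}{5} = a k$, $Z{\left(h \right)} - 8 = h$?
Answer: $882$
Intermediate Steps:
$Z{\left(h \right)} = 8 + h$
$J{\left(N,d \right)} = 16 + 2 d$ ($J{\left(N,d \right)} = 2 \left(8 + d\right) = 16 + 2 d$)
$a = 275$ ($a = 11 + \left(16 + 2 \cdot 4\right) 11 = 11 + \left(16 + 8\right) 11 = 11 + 24 \cdot 11 = 11 + 264 = 275$)
$v{\left(D,I \right)} = 11$ ($v{\left(D,I \right)} = 2 - -9 = 2 + \left(-2 + 11\right) = 2 + 9 = 11$)
$c{\left(k,R \right)} = 1375 k$ ($c{\left(k,R \right)} = 5 \cdot 275 k = 1375 k$)
$c{\left(1,v{\left(-20,-4 \right)} \right)} + A{\left(-493 \right)} = 1375 \cdot 1 - 493 = 1375 - 493 = 882$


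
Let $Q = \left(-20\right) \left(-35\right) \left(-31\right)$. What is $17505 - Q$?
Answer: $39205$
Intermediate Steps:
$Q = -21700$ ($Q = 700 \left(-31\right) = -21700$)
$17505 - Q = 17505 - -21700 = 17505 + 21700 = 39205$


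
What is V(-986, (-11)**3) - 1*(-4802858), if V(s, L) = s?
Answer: 4801872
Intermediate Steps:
V(-986, (-11)**3) - 1*(-4802858) = -986 - 1*(-4802858) = -986 + 4802858 = 4801872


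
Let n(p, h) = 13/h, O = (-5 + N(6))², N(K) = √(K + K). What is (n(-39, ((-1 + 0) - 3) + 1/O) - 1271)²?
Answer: 3141932221372/1934427 + 532158640*√3/1934427 ≈ 1.6247e+6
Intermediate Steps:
N(K) = √2*√K (N(K) = √(2*K) = √2*√K)
O = (-5 + 2*√3)² (O = (-5 + √2*√6)² = (-5 + 2*√3)² ≈ 2.3590)
(n(-39, ((-1 + 0) - 3) + 1/O) - 1271)² = (13/(((-1 + 0) - 3) + 1/(37 - 20*√3)) - 1271)² = (13/((-1 - 3) + 1/(37 - 20*√3)) - 1271)² = (13/(-4 + 1/(37 - 20*√3)) - 1271)² = (-1271 + 13/(-4 + 1/(37 - 20*√3)))²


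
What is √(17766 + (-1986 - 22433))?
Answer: I*√6653 ≈ 81.566*I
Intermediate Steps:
√(17766 + (-1986 - 22433)) = √(17766 - 24419) = √(-6653) = I*√6653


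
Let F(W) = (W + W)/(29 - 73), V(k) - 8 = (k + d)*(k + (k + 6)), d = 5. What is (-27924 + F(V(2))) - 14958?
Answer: -471741/11 ≈ -42886.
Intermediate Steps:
V(k) = 8 + (5 + k)*(6 + 2*k) (V(k) = 8 + (k + 5)*(k + (k + 6)) = 8 + (5 + k)*(k + (6 + k)) = 8 + (5 + k)*(6 + 2*k))
F(W) = -W/22 (F(W) = (2*W)/(-44) = (2*W)*(-1/44) = -W/22)
(-27924 + F(V(2))) - 14958 = (-27924 - (38 + 2*2**2 + 16*2)/22) - 14958 = (-27924 - (38 + 2*4 + 32)/22) - 14958 = (-27924 - (38 + 8 + 32)/22) - 14958 = (-27924 - 1/22*78) - 14958 = (-27924 - 39/11) - 14958 = -307203/11 - 14958 = -471741/11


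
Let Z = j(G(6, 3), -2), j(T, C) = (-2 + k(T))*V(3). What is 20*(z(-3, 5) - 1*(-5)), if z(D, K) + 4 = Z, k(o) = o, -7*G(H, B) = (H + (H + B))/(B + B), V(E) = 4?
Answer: -1180/7 ≈ -168.57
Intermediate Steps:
G(H, B) = -(B + 2*H)/(14*B) (G(H, B) = -(H + (H + B))/(7*(B + B)) = -(H + (B + H))/(7*(2*B)) = -(B + 2*H)*1/(2*B)/7 = -(B + 2*H)/(14*B))
j(T, C) = -8 + 4*T (j(T, C) = (-2 + T)*4 = -8 + 4*T)
Z = -66/7 (Z = -8 + 4*((1/14)*(-1*3 - 2*6)/3) = -8 + 4*((1/14)*(1/3)*(-3 - 12)) = -8 + 4*((1/14)*(1/3)*(-15)) = -8 + 4*(-5/14) = -8 - 10/7 = -66/7 ≈ -9.4286)
z(D, K) = -94/7 (z(D, K) = -4 - 66/7 = -94/7)
20*(z(-3, 5) - 1*(-5)) = 20*(-94/7 - 1*(-5)) = 20*(-94/7 + 5) = 20*(-59/7) = -1180/7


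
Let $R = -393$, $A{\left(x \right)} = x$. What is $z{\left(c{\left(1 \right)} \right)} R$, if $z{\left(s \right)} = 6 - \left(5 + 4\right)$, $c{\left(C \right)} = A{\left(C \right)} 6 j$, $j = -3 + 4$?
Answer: $1179$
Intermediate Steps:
$j = 1$
$c{\left(C \right)} = 6 C$ ($c{\left(C \right)} = C 6 \cdot 1 = 6 C 1 = 6 C$)
$z{\left(s \right)} = -3$ ($z{\left(s \right)} = 6 - 9 = -3$)
$z{\left(c{\left(1 \right)} \right)} R = \left(-3\right) \left(-393\right) = 1179$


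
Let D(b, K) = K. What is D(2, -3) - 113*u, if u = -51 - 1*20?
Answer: 8020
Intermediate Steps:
u = -71 (u = -51 - 20 = -71)
D(2, -3) - 113*u = -3 - 113*(-71) = -3 + 8023 = 8020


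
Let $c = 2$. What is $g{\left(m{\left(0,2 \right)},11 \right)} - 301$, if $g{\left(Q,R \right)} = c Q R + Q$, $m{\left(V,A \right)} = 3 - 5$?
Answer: $-347$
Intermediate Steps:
$m{\left(V,A \right)} = -2$ ($m{\left(V,A \right)} = 3 - 5 = -2$)
$g{\left(Q,R \right)} = Q + 2 Q R$ ($g{\left(Q,R \right)} = 2 Q R + Q = Q + 2 Q R$)
$g{\left(m{\left(0,2 \right)},11 \right)} - 301 = - 2 \left(1 + 2 \cdot 11\right) - 301 = - 2 \left(1 + 22\right) - 301 = \left(-2\right) 23 - 301 = -46 - 301 = -347$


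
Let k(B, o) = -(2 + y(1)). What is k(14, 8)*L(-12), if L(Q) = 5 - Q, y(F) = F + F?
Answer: -68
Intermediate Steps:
y(F) = 2*F
k(B, o) = -4 (k(B, o) = -(2 + 2*1) = -(2 + 2) = -1*4 = -4)
k(14, 8)*L(-12) = -4*(5 - 1*(-12)) = -4*(5 + 12) = -4*17 = -68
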